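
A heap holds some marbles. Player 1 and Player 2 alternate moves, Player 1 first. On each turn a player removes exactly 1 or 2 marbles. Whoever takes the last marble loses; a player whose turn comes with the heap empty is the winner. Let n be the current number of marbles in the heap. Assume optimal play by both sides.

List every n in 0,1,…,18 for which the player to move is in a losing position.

1, 4, 7, 10, 13, 16

Positions with no move are W. A position that does have a move is losing for the player to move precisely when every available move leads to a winning position for the opponent. Fill in the labels:
n=0: no move; the opponent has just taken the last marble and therefore loses → W
n=1: L (sole option 0(W) is W)
n=2: W (go to 1, an L position)
n=3: W (go to 1, an L position)
n=4: L (options 3(W), 2(W) are all W)
n=5: W (go to 4, an L position)
n=6: W (go to 4, an L position)
n=7: L (options 6(W), 5(W) are all W)
n=8: W (go to 7, an L position)
n=9: W (go to 7, an L position)
n=10: L (options 9(W), 8(W) are all W)
n=11: W (go to 10, an L position)
n=12: W (go to 10, an L position)
n=13: L (options 12(W), 11(W) are all W)
n=14: W (go to 13, an L position)
n=15: W (go to 13, an L position)
n=16: L (options 15(W), 14(W) are all W)
n=17: W (go to 16, an L position)
n=18: W (go to 16, an L position)
Reading off the rows marked L gives the requested list; there are 6 such values of n.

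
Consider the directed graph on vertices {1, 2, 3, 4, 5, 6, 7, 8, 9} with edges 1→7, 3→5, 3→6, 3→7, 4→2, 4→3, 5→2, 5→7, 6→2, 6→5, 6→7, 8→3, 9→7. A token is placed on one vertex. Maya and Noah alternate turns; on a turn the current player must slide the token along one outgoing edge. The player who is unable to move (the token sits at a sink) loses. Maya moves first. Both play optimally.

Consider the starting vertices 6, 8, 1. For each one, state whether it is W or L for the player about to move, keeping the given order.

Build the W/L table. Terminal = L. A non-terminal position is W if it has a move to some L; otherwise it is L.
Every edge goes from a vertex to one that appears earlier in the order 2, 7, 5, 6, 3, 1, 8, 9, 4, so processing vertices in that order labels each vertex after all of its successors.
2: no outgoing edge → L
7: no outgoing edge → L
5: →7(L), so W
6: →7(L), so W
3: →7(L), so W
1: →7(L), so W
8: →3(W) only, which is W, so L
9: →7(L), so W
4: →2(L), so W

6: W, 8: L, 1: W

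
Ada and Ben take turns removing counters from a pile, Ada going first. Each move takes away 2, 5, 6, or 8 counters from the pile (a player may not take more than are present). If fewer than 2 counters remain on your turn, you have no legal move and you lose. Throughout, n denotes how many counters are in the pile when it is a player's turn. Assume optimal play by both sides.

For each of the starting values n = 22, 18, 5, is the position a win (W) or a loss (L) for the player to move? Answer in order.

22: W, 18: L, 5: W

Work bottom-up. With no move the player to move loses. Otherwise the position is W if at least one move leads to an L position for the opponent, and L if every move leads to a W.
n=0: no move → L
n=1: no move → L
n=2: W (go to 0, an L position)
n=3: W (go to 1, an L position)
n=4: L (sole option 2(W) is W)
n=5: W (go to 0, an L position)
n=6: W (go to 4, an L position)
n=7: W (go to 1, an L position)
n=8: W (go to 0, an L position)
n=9: W (go to 4, an L position)
n=10: W (go to 4, an L position)
n=11: L (options 9(W), 6(W), 5(W), 3(W) are all W)
n=12: W (go to 4, an L position)
n=13: W (go to 11, an L position)
n=14: L (options 12(W), 9(W), 8(W), 6(W) are all W)
n=15: L (options 13(W), 10(W), 9(W), 7(W) are all W)
n=16: W (go to 14, an L position)
n=17: W (go to 15, an L position)
n=18: L (options 16(W), 13(W), 12(W), 10(W) are all W)
n=19: W (go to 14, an L position)
n=20: W (go to 18, an L position)
n=21: W (go to 15, an L position)
n=22: W (go to 14, an L position)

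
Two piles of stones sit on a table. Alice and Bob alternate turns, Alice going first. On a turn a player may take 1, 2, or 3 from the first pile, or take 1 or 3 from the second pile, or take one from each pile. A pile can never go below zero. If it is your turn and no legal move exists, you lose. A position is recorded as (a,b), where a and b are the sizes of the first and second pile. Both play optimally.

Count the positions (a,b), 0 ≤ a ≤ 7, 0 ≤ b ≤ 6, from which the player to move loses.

Use the standard recursion: the mover loses at a terminal position; elsewhere, the mover wins exactly when some move hands the opponent an L position.
Every move lowers a or b (never raises either), so fill the grid row by row in increasing a, and left to right within a row: each cell's successors are then already labelled.
      b=0  b=1  b=2  b=3  b=4  b=5  b=6
a=0:    L    W    L    W    L    W    L
a=1:    W    W    W    W    W    W    W
a=2:    W    L    W    L    W    L    W
a=3:    W    W    W    W    W    W    W
a=4:    L    W    L    W    L    W    L
a=5:    W    W    W    W    W    W    W
a=6:    W    L    W    L    W    L    W
a=7:    W    W    W    W    W    W    W
Cells with no legal move (terminal, hence L): (0,0).
The remaining L cells, each justified by listing all of its moves:
(0,2): only reaches (0,1)(W), which is W → L
(0,4): only reaches (0,3)(W), (0,1)(W), all W → L
(0,6): only reaches (0,5)(W), (0,3)(W), all W → L
(2,1): only reaches (1,1)(W), (0,1)(W), (2,0)(W), (1,0)(W), all W → L
(2,3): only reaches (1,3)(W), (0,3)(W), (2,2)(W), (2,0)(W), (1,2)(W), all W → L
(2,5): only reaches (1,5)(W), (0,5)(W), (2,4)(W), (2,2)(W), (1,4)(W), all W → L
(4,0): only reaches (3,0)(W), (2,0)(W), (1,0)(W), all W → L
(4,2): only reaches (3,2)(W), (2,2)(W), (1,2)(W), (4,1)(W), (3,1)(W), all W → L
(4,4): only reaches (3,4)(W), (2,4)(W), (1,4)(W), (4,3)(W), (4,1)(W), (3,3)(W), all W → L
(4,6): only reaches (3,6)(W), (2,6)(W), (1,6)(W), (4,5)(W), (4,3)(W), (3,5)(W), all W → L
(6,1): only reaches (5,1)(W), (4,1)(W), (3,1)(W), (6,0)(W), (5,0)(W), all W → L
(6,3): only reaches (5,3)(W), (4,3)(W), (3,3)(W), (6,2)(W), (6,0)(W), (5,2)(W), all W → L
(6,5): only reaches (5,5)(W), (4,5)(W), (3,5)(W), (6,4)(W), (6,2)(W), (5,4)(W), all W → L
Every other cell has at least one move into one of the L cells above, so it is W.
L cells per row: a=0: 4, a=1: 0, a=2: 3, a=3: 0, a=4: 4, a=5: 0, a=6: 3, a=7: 0; total 14.

14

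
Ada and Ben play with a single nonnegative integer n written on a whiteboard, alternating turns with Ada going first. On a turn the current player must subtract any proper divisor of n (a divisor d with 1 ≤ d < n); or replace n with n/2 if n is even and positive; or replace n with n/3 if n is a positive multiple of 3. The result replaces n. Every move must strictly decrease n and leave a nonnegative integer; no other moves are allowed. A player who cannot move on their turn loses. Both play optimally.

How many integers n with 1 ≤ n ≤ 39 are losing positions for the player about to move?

Use the standard recursion: the mover loses at a terminal position; elsewhere, the mover wins exactly when some move hands the opponent an L position.
n=0: no move → L
n=1: no move → L
n=2: W (go to 1, an L position)
n=3: W (go to 1, an L position)
n=4: L (options 2(W), 3(W) are all W)
n=5: W (go to 4, an L position)
n=6: W (go to 4, an L position)
n=7: L (sole option 6(W) is W)
n=8: W (go to 4, an L position)
n=9: L (options 3(W), 6(W), 8(W) are all W)
n=10: W (go to 9, an L position)
n=11: L (sole option 10(W) is W)
n=12: W (go to 4, an L position)
n=13: L (sole option 12(W) is W)
n=14: W (go to 7, an L position)
n=15: L (options 5(W), 10(W), 12(W), 14(W) are all W)
n=16: W (go to 15, an L position)
n=17: L (sole option 16(W) is W)
n=18: W (go to 9, an L position)
n=19: L (sole option 18(W) is W)
n=20: W (go to 15, an L position)
n=21: W (go to 7, an L position)
n=22: W (go to 11, an L position)
n=23: L (sole option 22(W) is W)
n=24: W (go to 23, an L position)
n=25: L (options 20(W), 24(W) are all W)
n=26: W (go to 13, an L position)
n=27: W (go to 9, an L position)
n=28: L (options 14(W), 21(W), 24(W), 26(W), 27(W) are all W)
n=29: W (go to 28, an L position)
n=30: W (go to 15, an L position)
n=31: L (sole option 30(W) is W)
n=32: W (go to 28, an L position)
n=33: W (go to 11, an L position)
n=34: W (go to 17, an L position)
n=35: W (go to 28, an L position)
n=36: L (options 12(W), 18(W), 24(W), 27(W), 30(W), 32(W), 33(W), 34(W), 35(W) are all W)
n=37: W (go to 36, an L position)
n=38: W (go to 19, an L position)
n=39: W (go to 13, an L position)
L entries with 1 ≤ n ≤ 39 (n=0 is outside the asked range and is not counted): n = 1, 4, 7, 9, 11, 13, 15, 17, 19, 23, 25, 28, 31, 36; that makes 14.

14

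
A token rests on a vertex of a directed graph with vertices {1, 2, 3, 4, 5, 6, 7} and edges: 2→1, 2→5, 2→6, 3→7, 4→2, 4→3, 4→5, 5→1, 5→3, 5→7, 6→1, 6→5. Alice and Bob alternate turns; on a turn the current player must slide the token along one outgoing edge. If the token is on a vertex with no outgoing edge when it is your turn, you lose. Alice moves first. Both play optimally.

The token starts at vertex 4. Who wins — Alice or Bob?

Bob wins.

Positions with no move are L. A position that does have a move is losing for the player to move precisely when every available move leads to a winning position for the opponent. Fill in the labels:
Every edge goes from a vertex to one that appears earlier in the order 1, 7, 3, 5, 6, 2, 4, so processing vertices in that order labels each vertex after all of its successors.
1: no outgoing edge → L
7: no outgoing edge → L
3: can move to 7, which is L ⇒ W
5: can move to 7, which is L ⇒ W
6: can move to 1, which is L ⇒ W
2: can move to 1, which is L ⇒ W
4: moves to 2(W), 5(W), 3(W); every one is W ⇒ L
Every move from 4 reaches a W position, so the mover loses.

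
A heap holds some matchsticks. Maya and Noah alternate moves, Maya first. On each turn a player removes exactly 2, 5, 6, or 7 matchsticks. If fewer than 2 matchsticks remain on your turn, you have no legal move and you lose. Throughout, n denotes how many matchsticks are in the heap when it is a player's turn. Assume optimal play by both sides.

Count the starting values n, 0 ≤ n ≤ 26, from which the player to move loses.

8

Use the standard recursion: the mover loses at a terminal position; elsewhere, the mover wins exactly when some move hands the opponent an L position.
n=0: no move → L
n=1: no move → L
n=2: →0(L), so W
n=3: →1(L), so W
n=4: →2(W) only, which is W, so L
n=5: →0(L), so W
n=6: →4(L), so W
n=7: →1(L), so W
n=8: →1(L), so W
n=9: →4(L), so W
n=10: →4(L), so W
n=11: →4(L), so W
n=12: →10(W), 7(W), 6(W), 5(W) — all W, so L
n=13: →11(W), 8(W), 7(W), 6(W) — all W, so L
n=14: →12(L), so W
n=15: →13(L), so W
n=16: →14(W), 11(W), 10(W), 9(W) — all W, so L
n=17: →12(L), so W
n=18: →16(L), so W
n=19: →13(L), so W
n=20: →13(L), so W
n=21: →16(L), so W
n=22: →16(L), so W
n=23: →16(L), so W
n=24: →22(W), 19(W), 18(W), 17(W) — all W, so L
n=25: →23(W), 20(W), 19(W), 18(W) — all W, so L
n=26: →24(L), so W
L entries with 0 ≤ n ≤ 26: n = 0, 1, 4, 12, 13, 16, 24, 25; that makes 8.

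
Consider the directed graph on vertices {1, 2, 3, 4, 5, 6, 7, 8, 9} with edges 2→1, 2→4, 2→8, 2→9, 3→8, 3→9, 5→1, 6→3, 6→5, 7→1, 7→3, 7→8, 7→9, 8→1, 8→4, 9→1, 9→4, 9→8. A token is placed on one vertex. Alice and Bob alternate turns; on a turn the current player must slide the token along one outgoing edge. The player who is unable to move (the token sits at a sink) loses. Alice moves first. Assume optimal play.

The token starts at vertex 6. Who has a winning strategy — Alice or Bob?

Alice wins.

Work bottom-up. With no move the player to move loses. Otherwise the position is W if at least one move leads to an L position for the opponent, and L if every move leads to a W.
Every edge goes from a vertex to one that appears earlier in the order 4, 1, 8, 9, 2, 5, 3, 7, 6, so processing vertices in that order labels each vertex after all of its successors.
4: no outgoing edge → L
1: no outgoing edge → L
8: W (go to 1, an L position)
9: W (go to 1, an L position)
2: W (go to 1, an L position)
5: W (go to 1, an L position)
3: L (options 9(W), 8(W) are all W)
7: W (go to 3, an L position)
6: W (go to 3, an L position)
The starting position 6 is W: Alice should move to 3, handing over an L position.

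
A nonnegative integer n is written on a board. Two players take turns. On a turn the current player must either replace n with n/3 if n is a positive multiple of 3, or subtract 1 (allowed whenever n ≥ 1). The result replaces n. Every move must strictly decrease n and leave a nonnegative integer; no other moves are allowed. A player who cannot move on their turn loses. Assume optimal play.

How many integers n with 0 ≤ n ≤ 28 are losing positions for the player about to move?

Positions with no move are L. A position that does have a move is losing for the player to move precisely when every available move leads to a winning position for the opponent. Fill in the labels:
n=0: no move → L
n=1: reaches L-position 0 → W
n=2: only reaches 1(W), which is W → L
n=3: reaches L-position 2 → W
n=4: only reaches 3(W), which is W → L
n=5: reaches L-position 4 → W
n=6: reaches L-position 2 → W
n=7: only reaches 6(W), which is W → L
n=8: reaches L-position 7 → W
n=9: only reaches 3(W), 8(W), all W → L
n=10: reaches L-position 9 → W
n=11: only reaches 10(W), which is W → L
n=12: reaches L-position 4 → W
n=13: only reaches 12(W), which is W → L
n=14: reaches L-position 13 → W
n=15: only reaches 5(W), 14(W), all W → L
n=16: reaches L-position 15 → W
n=17: only reaches 16(W), which is W → L
n=18: reaches L-position 17 → W
n=19: only reaches 18(W), which is W → L
n=20: reaches L-position 19 → W
n=21: reaches L-position 7 → W
n=22: only reaches 21(W), which is W → L
n=23: reaches L-position 22 → W
n=24: only reaches 8(W), 23(W), all W → L
n=25: reaches L-position 24 → W
n=26: only reaches 25(W), which is W → L
n=27: reaches L-position 9 → W
n=28: only reaches 27(W), which is W → L
L entries with 0 ≤ n ≤ 28: n = 0, 2, 4, 7, 9, 11, 13, 15, 17, 19, 22, 24, 26, 28; that makes 14.

14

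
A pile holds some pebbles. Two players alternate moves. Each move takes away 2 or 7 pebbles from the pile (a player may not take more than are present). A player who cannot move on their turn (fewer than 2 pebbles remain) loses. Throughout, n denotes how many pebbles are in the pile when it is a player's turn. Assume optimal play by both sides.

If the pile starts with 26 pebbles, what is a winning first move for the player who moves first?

Build the W/L table. Terminal = L. A non-terminal position is W if it has a move to some L; otherwise it is L.
n=0: no move → L
n=1: no move → L
n=2: can move to 0, which is L ⇒ W
n=3: can move to 1, which is L ⇒ W
n=4: the only move is to 2(W), a W ⇒ L
n=5: the only move is to 3(W), a W ⇒ L
n=6: can move to 4, which is L ⇒ W
n=7: can move to 5, which is L ⇒ W
n=8: can move to 1, which is L ⇒ W
n=9: moves to 7(W), 2(W); every one is W ⇒ L
n=10: moves to 8(W), 3(W); every one is W ⇒ L
n=11: can move to 9, which is L ⇒ W
n=12: can move to 10, which is L ⇒ W
n=13: moves to 11(W), 6(W); every one is W ⇒ L
n=14: moves to 12(W), 7(W); every one is W ⇒ L
n=15: can move to 13, which is L ⇒ W
n=16: can move to 14, which is L ⇒ W
n=17: can move to 10, which is L ⇒ W
n=18: moves to 16(W), 11(W); every one is W ⇒ L
n=19: moves to 17(W), 12(W); every one is W ⇒ L
n=20: can move to 18, which is L ⇒ W
n=21: can move to 19, which is L ⇒ W
n=22: moves to 20(W), 15(W); every one is W ⇒ L
n=23: moves to 21(W), 16(W); every one is W ⇒ L
n=24: can move to 22, which is L ⇒ W
n=25: can move to 23, which is L ⇒ W
n=26: can move to 19, which is L ⇒ W
From 26, the L positions reachable in one move are: 19.

Remove 7, leaving 19.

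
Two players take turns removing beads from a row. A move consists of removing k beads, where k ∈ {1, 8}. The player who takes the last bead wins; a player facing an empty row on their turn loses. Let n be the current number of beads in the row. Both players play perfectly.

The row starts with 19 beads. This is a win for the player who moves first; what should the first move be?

Compute win/loss labels from the base case upward. A position with no move is L. Any other position is W if it can reach an L in one move, else L.
n=0: no move → L
n=1: →0(L), so W
n=2: →1(W) only, which is W, so L
n=3: →2(L), so W
n=4: →3(W) only, which is W, so L
n=5: →4(L), so W
n=6: →5(W) only, which is W, so L
n=7: →6(L), so W
n=8: →0(L), so W
n=9: →8(W), 1(W) — all W, so L
n=10: →9(L), so W
n=11: →10(W), 3(W) — all W, so L
n=12: →11(L), so W
n=13: →12(W), 5(W) — all W, so L
n=14: →13(L), so W
n=15: →14(W), 7(W) — all W, so L
n=16: →15(L), so W
n=17: →9(L), so W
n=18: →17(W), 10(W) — all W, so L
n=19: →18(L), so W
From 19, the L positions reachable in one move are: 18, 11. Any move reaching one of these is winning.

Remove 1, leaving 18.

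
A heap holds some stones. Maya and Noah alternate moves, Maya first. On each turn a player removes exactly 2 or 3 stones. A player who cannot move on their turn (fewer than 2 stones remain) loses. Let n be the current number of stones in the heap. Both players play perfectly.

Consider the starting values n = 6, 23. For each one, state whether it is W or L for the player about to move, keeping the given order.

Label each position W (a win for the player to move) or L (a loss). A position with no legal move is L; any other position is W exactly when some move reaches an L, and L when every move reaches a W.
n=0: no move → L
n=1: no move → L
n=2: →0(L), so W
n=3: →1(L), so W
n=4: →1(L), so W
n=5: →3(W), 2(W) — all W, so L
n=6: →4(W), 3(W) — all W, so L
n=7: →5(L), so W
n=8: →6(L), so W
n=9: →6(L), so W
n=10: →8(W), 7(W) — all W, so L
n=11: →9(W), 8(W) — all W, so L
n=12: →10(L), so W
n=13: →11(L), so W
n=14: →11(L), so W
n=15: →13(W), 12(W) — all W, so L
n=16: →14(W), 13(W) — all W, so L
n=17: →15(L), so W
n=18: →16(L), so W
n=19: →16(L), so W
n=20: →18(W), 17(W) — all W, so L
n=21: →19(W), 18(W) — all W, so L
n=22: →20(L), so W
n=23: →21(L), so W

6: L, 23: W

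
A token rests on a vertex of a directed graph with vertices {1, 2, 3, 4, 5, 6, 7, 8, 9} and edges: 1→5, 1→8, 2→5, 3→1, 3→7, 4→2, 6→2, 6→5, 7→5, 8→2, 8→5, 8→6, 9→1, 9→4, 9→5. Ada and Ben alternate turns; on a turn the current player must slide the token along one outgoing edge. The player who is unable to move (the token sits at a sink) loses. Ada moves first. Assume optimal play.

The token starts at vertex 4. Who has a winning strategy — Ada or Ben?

Label each position W (a win for the player to move) or L (a loss). A position with no legal move is L; any other position is W exactly when some move reaches an L, and L when every move reaches a W.
Every edge goes from a vertex to one that appears earlier in the order 5, 2, 6, 8, 1, 4, 9, 7, 3, so processing vertices in that order labels each vertex after all of its successors.
5: no outgoing edge → L
2: W (go to 5, an L position)
6: W (go to 5, an L position)
8: W (go to 5, an L position)
1: W (go to 5, an L position)
4: L (sole option 2(W) is W)
9: W (go to 4, an L position)
7: W (go to 5, an L position)
3: L (options 7(W), 1(W) are all W)
The starting position 4 is L: whatever Ada does, the opponent receives a W position.

Ben wins.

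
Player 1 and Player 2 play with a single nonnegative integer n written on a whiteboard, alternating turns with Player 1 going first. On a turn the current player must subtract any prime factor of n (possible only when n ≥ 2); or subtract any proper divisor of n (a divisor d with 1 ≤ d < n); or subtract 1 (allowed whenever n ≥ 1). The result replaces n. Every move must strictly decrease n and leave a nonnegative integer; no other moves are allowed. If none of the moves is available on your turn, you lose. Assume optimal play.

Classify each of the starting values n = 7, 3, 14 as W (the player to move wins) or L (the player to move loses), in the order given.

Compute win/loss labels from the base case upward. A position with no move is L. Any other position is W if it can reach an L in one move, else L.
n=0: no move → L
n=1: W (go to 0, an L position)
n=2: W (go to 0, an L position)
n=3: W (go to 0, an L position)
n=4: L (options 2(W), 3(W) are all W)
n=5: W (go to 0, an L position)
n=6: W (go to 4, an L position)
n=7: W (go to 0, an L position)
n=8: W (go to 4, an L position)
n=9: L (options 6(W), 8(W) are all W)
n=10: W (go to 9, an L position)
n=11: W (go to 0, an L position)
n=12: W (go to 9, an L position)
n=13: W (go to 0, an L position)
n=14: L (options 7(W), 12(W), 13(W) are all W)

7: W, 3: W, 14: L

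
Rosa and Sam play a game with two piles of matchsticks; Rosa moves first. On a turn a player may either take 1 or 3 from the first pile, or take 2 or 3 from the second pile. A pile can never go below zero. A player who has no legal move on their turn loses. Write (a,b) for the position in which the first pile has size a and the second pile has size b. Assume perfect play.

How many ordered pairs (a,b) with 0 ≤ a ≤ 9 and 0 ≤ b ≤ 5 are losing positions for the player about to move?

25

Use the standard recursion: the mover loses at a terminal position; elsewhere, the mover wins exactly when some move hands the opponent an L position.
Every move lowers a or b (never raises either), so fill the grid row by row in increasing a, and left to right within a row: each cell's successors are then already labelled.
      b=0  b=1  b=2  b=3  b=4  b=5
a=0:    L    L    W    W    W    L
a=1:    W    W    L    L    W    W
a=2:    L    L    W    W    W    L
a=3:    W    W    L    L    W    W
a=4:    L    L    W    W    W    L
a=5:    W    W    L    L    W    W
a=6:    L    L    W    W    W    L
a=7:    W    W    L    L    W    W
a=8:    L    L    W    W    W    L
a=9:    W    W    L    L    W    W
Cells with no legal move (terminal, hence L): (0,0), (0,1).
The remaining L cells, each justified by listing all of its moves:
(0,5): →(0,3)(W), (0,2)(W) — all W, so L
(1,2): →(0,2)(W), (1,0)(W) — all W, so L
(1,3): →(0,3)(W), (1,1)(W), (1,0)(W) — all W, so L
(2,0): →(1,0)(W) only, which is W, so L
(2,1): →(1,1)(W) only, which is W, so L
(2,5): →(1,5)(W), (2,3)(W), (2,2)(W) — all W, so L
(3,2): →(2,2)(W), (0,2)(W), (3,0)(W) — all W, so L
(3,3): →(2,3)(W), (0,3)(W), (3,1)(W), (3,0)(W) — all W, so L
(4,0): →(3,0)(W), (1,0)(W) — all W, so L
(4,1): →(3,1)(W), (1,1)(W) — all W, so L
(4,5): →(3,5)(W), (1,5)(W), (4,3)(W), (4,2)(W) — all W, so L
(5,2): →(4,2)(W), (2,2)(W), (5,0)(W) — all W, so L
(5,3): →(4,3)(W), (2,3)(W), (5,1)(W), (5,0)(W) — all W, so L
(6,0): →(5,0)(W), (3,0)(W) — all W, so L
(6,1): →(5,1)(W), (3,1)(W) — all W, so L
(6,5): →(5,5)(W), (3,5)(W), (6,3)(W), (6,2)(W) — all W, so L
(7,2): →(6,2)(W), (4,2)(W), (7,0)(W) — all W, so L
(7,3): →(6,3)(W), (4,3)(W), (7,1)(W), (7,0)(W) — all W, so L
(8,0): →(7,0)(W), (5,0)(W) — all W, so L
(8,1): →(7,1)(W), (5,1)(W) — all W, so L
(8,5): →(7,5)(W), (5,5)(W), (8,3)(W), (8,2)(W) — all W, so L
(9,2): →(8,2)(W), (6,2)(W), (9,0)(W) — all W, so L
(9,3): →(8,3)(W), (6,3)(W), (9,1)(W), (9,0)(W) — all W, so L
Every other cell has at least one move into one of the L cells above, so it is W.
L cells per row: a=0: 3, a=1: 2, a=2: 3, a=3: 2, a=4: 3, a=5: 2, a=6: 3, a=7: 2, a=8: 3, a=9: 2; total 25.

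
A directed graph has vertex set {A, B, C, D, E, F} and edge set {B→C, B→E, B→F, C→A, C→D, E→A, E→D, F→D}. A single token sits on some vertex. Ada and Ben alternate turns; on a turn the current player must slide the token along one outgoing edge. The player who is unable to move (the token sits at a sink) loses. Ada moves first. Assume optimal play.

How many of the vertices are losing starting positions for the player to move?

3

Classify positions by backward induction: terminal positions (no move available) are L. From any other position, the mover wins iff some move reaches an L.
Every edge goes from a vertex to one that appears earlier in the order D, A, C, E, F, B, so processing vertices in that order labels each vertex after all of its successors.
D: no outgoing edge → L
A: no outgoing edge → L
C: reaches L-position A → W
E: reaches L-position A → W
F: reaches L-position D → W
B: only reaches F(W), E(W), C(W), all W → L
The L vertices are A, B, D; that is 3 in all.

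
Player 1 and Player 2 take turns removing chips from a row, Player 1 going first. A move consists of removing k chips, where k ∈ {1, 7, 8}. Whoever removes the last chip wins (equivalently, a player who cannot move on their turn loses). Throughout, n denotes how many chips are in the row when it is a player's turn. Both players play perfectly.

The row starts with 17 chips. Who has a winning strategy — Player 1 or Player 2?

Player 2 wins.

Label each position W (a win for the player to move) or L (a loss). A position with no legal move is L; any other position is W exactly when some move reaches an L, and L when every move reaches a W.
n=0: no move → L
n=1: →0(L), so W
n=2: →1(W) only, which is W, so L
n=3: →2(L), so W
n=4: →3(W) only, which is W, so L
n=5: →4(L), so W
n=6: →5(W) only, which is W, so L
n=7: →6(L), so W
n=8: →0(L), so W
n=9: →2(L), so W
n=10: →2(L), so W
n=11: →4(L), so W
n=12: →4(L), so W
n=13: →6(L), so W
n=14: →6(L), so W
n=15: →14(W), 8(W), 7(W) — all W, so L
n=16: →15(L), so W
n=17: →16(W), 10(W), 9(W) — all W, so L
The starting position 17 is L: whatever Player 1 does, the opponent receives a W position.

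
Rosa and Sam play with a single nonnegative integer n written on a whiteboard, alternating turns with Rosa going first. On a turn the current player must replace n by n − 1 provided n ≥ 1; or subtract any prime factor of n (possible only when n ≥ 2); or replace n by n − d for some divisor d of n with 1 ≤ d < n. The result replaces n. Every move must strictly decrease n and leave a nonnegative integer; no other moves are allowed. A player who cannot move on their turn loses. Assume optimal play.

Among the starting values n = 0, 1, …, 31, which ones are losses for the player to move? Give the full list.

Label each position W (a win for the player to move) or L (a loss). A position with no legal move is L; any other position is W exactly when some move reaches an L, and L when every move reaches a W.
n=0: no move → L
n=1: reaches L-position 0 → W
n=2: reaches L-position 0 → W
n=3: reaches L-position 0 → W
n=4: only reaches 2(W), 3(W), all W → L
n=5: reaches L-position 0 → W
n=6: reaches L-position 4 → W
n=7: reaches L-position 0 → W
n=8: reaches L-position 4 → W
n=9: only reaches 6(W), 8(W), all W → L
n=10: reaches L-position 9 → W
n=11: reaches L-position 0 → W
n=12: reaches L-position 9 → W
n=13: reaches L-position 0 → W
n=14: only reaches 7(W), 12(W), 13(W), all W → L
n=15: reaches L-position 14 → W
n=16: reaches L-position 14 → W
n=17: reaches L-position 0 → W
n=18: reaches L-position 9 → W
n=19: reaches L-position 0 → W
n=20: only reaches 10(W), 15(W), 16(W), 18(W), 19(W), all W → L
n=21: reaches L-position 14 → W
n=22: reaches L-position 20 → W
n=23: reaches L-position 0 → W
n=24: reaches L-position 20 → W
n=25: reaches L-position 20 → W
n=26: only reaches 13(W), 24(W), 25(W), all W → L
n=27: reaches L-position 26 → W
n=28: reaches L-position 14 → W
n=29: reaches L-position 0 → W
n=30: reaches L-position 20 → W
n=31: reaches L-position 0 → W
Reading off the rows marked L gives the requested list; there are 6 such values of n.

0, 4, 9, 14, 20, 26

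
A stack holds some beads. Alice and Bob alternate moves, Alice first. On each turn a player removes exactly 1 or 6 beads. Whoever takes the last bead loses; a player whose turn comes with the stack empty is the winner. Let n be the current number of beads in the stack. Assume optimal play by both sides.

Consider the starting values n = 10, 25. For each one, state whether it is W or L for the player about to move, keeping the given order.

Classify positions by backward induction: terminal positions (no move available) are W. From any other position, the mover wins iff some move reaches an L.
n=0: no move; the opponent has just taken the last bead and therefore loses → W
n=1: L (sole option 0(W) is W)
n=2: W (go to 1, an L position)
n=3: L (sole option 2(W) is W)
n=4: W (go to 3, an L position)
n=5: L (sole option 4(W) is W)
n=6: W (go to 5, an L position)
n=7: W (go to 1, an L position)
n=8: L (options 7(W), 2(W) are all W)
n=9: W (go to 8, an L position)
n=10: L (options 9(W), 4(W) are all W)
n=11: W (go to 10, an L position)
n=12: L (options 11(W), 6(W) are all W)
n=13: W (go to 12, an L position)
n=14: W (go to 8, an L position)
n=15: L (options 14(W), 9(W) are all W)
n=16: W (go to 15, an L position)
n=17: L (options 16(W), 11(W) are all W)
n=18: W (go to 17, an L position)
n=19: L (options 18(W), 13(W) are all W)
n=20: W (go to 19, an L position)
n=21: W (go to 15, an L position)
n=22: L (options 21(W), 16(W) are all W)
n=23: W (go to 22, an L position)
n=24: L (options 23(W), 18(W) are all W)
n=25: W (go to 24, an L position)

10: L, 25: W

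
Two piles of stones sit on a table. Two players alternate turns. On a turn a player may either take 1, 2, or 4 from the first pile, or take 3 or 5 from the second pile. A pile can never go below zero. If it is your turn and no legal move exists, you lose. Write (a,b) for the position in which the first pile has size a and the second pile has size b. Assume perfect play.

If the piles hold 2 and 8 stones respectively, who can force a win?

The first player wins.

Label each position W (a win for the player to move) or L (a loss). A position with no legal move is L; any other position is W exactly when some move reaches an L, and L when every move reaches a W.
No move ever increases a pile, so every position that can arise here has a ≤ 2 and b ≤ 8; it is enough to label the cells with 0 ≤ a ≤ 2 and 0 ≤ b ≤ 8.
Every move lowers a or b (never raises either), so fill the grid row by row in increasing a, and left to right within a row: each cell's successors are then already labelled.
      b=0  b=1  b=2  b=3  b=4  b=5  b=6  b=7  b=8
a=0:    L    L    L    W    W    W    W    W    L
a=1:    W    W    W    L    L    L    W    W    W
a=2:    W    W    W    W    W    W    L    L    W
Cells with no legal move (terminal, hence L): (0,0), (0,1), (0,2).
The remaining L cells, each justified by listing all of its moves:
(0,8): →(0,5)(W), (0,3)(W) — all W, so L
(1,3): →(0,3)(W), (1,0)(W) — all W, so L
(1,4): →(0,4)(W), (1,1)(W) — all W, so L
(1,5): →(0,5)(W), (1,2)(W), (1,0)(W) — all W, so L
(2,6): →(1,6)(W), (0,6)(W), (2,3)(W), (2,1)(W) — all W, so L
(2,7): →(1,7)(W), (0,7)(W), (2,4)(W), (2,2)(W) — all W, so L
Every other cell has at least one move into one of the L cells above, so it is W.
The starting position (2,8) is W: the player to move should move to (0,8), handing over an L position.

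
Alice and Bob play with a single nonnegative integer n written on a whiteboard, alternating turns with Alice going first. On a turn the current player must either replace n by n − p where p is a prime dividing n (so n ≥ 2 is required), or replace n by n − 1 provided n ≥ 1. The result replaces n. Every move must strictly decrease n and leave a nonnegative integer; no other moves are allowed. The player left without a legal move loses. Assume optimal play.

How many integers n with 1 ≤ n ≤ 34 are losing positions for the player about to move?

8

Work bottom-up. With no move the player to move loses. Otherwise the position is W if at least one move leads to an L position for the opponent, and L if every move leads to a W.
n=0: no move → L
n=1: →0(L), so W
n=2: →0(L), so W
n=3: →0(L), so W
n=4: →2(W), 3(W) — all W, so L
n=5: →0(L), so W
n=6: →4(L), so W
n=7: →0(L), so W
n=8: →6(W), 7(W) — all W, so L
n=9: →8(L), so W
n=10: →8(L), so W
n=11: →0(L), so W
n=12: →9(W), 10(W), 11(W) — all W, so L
n=13: →0(L), so W
n=14: →12(L), so W
n=15: →12(L), so W
n=16: →14(W), 15(W) — all W, so L
n=17: →0(L), so W
n=18: →16(L), so W
n=19: →0(L), so W
n=20: →15(W), 18(W), 19(W) — all W, so L
n=21: →20(L), so W
n=22: →20(L), so W
n=23: →0(L), so W
n=24: →21(W), 22(W), 23(W) — all W, so L
n=25: →20(L), so W
n=26: →24(L), so W
n=27: →24(L), so W
n=28: →21(W), 26(W), 27(W) — all W, so L
n=29: →0(L), so W
n=30: →28(L), so W
n=31: →0(L), so W
n=32: →30(W), 31(W) — all W, so L
n=33: →32(L), so W
n=34: →32(L), so W
L entries with 1 ≤ n ≤ 34 (n=0 is outside the asked range and is not counted): n = 4, 8, 12, 16, 20, 24, 28, 32; that makes 8.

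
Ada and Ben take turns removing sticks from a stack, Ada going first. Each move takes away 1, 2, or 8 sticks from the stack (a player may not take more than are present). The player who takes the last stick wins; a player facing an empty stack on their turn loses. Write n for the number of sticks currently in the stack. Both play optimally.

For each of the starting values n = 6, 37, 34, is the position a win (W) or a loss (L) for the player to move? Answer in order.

6: L, 37: W, 34: W

Label each position W (a win for the player to move) or L (a loss). A position with no legal move is L; any other position is W exactly when some move reaches an L, and L when every move reaches a W.
n=0: no move → L
n=1: reaches L-position 0 → W
n=2: reaches L-position 0 → W
n=3: only reaches 2(W), 1(W), all W → L
n=4: reaches L-position 3 → W
n=5: reaches L-position 3 → W
n=6: only reaches 5(W), 4(W), all W → L
n=7: reaches L-position 6 → W
n=8: reaches L-position 6 → W
n=9: only reaches 8(W), 7(W), 1(W), all W → L
n=10: reaches L-position 9 → W
n=11: reaches L-position 9 → W
n=12: only reaches 11(W), 10(W), 4(W), all W → L
n=13: reaches L-position 12 → W
n=14: reaches L-position 12 → W
n=15: only reaches 14(W), 13(W), 7(W), all W → L
n=16: reaches L-position 15 → W
n=17: reaches L-position 15 → W
n=18: only reaches 17(W), 16(W), 10(W), all W → L
n=19: reaches L-position 18 → W
n=20: reaches L-position 18 → W
n=21: only reaches 20(W), 19(W), 13(W), all W → L
n=22: reaches L-position 21 → W
n=23: reaches L-position 21 → W
n=24: only reaches 23(W), 22(W), 16(W), all W → L
n=25: reaches L-position 24 → W
n=26: reaches L-position 24 → W
n=27: only reaches 26(W), 25(W), 19(W), all W → L
n=28: reaches L-position 27 → W
n=29: reaches L-position 27 → W
n=30: only reaches 29(W), 28(W), 22(W), all W → L
n=31: reaches L-position 30 → W
n=32: reaches L-position 30 → W
n=33: only reaches 32(W), 31(W), 25(W), all W → L
n=34: reaches L-position 33 → W
n=35: reaches L-position 33 → W
n=36: only reaches 35(W), 34(W), 28(W), all W → L
n=37: reaches L-position 36 → W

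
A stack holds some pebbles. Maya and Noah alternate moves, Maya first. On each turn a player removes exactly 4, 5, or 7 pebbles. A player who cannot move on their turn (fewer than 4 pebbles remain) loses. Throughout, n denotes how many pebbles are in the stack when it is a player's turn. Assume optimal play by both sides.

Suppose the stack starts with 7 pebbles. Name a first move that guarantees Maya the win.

Remove 4, leaving 3.

Use the standard recursion: the mover loses at a terminal position; elsewhere, the mover wins exactly when some move hands the opponent an L position.
n=0: no move → L
n=1: no move → L
n=2: no move → L
n=3: no move → L
n=4: can move to 0, which is L ⇒ W
n=5: can move to 1, which is L ⇒ W
n=6: can move to 2, which is L ⇒ W
n=7: can move to 3, which is L ⇒ W
From 7, the L positions reachable in one move are: 3, 2, 0. Any move reaching one of these is winning.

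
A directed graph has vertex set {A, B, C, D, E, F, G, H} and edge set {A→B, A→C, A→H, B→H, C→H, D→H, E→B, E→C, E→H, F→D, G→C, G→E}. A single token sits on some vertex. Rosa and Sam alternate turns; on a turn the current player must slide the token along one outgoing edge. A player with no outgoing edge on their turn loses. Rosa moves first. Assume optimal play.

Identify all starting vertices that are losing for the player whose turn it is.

Use the standard recursion: the mover loses at a terminal position; elsewhere, the mover wins exactly when some move hands the opponent an L position.
Every edge goes from a vertex to one that appears earlier in the order H, C, B, E, G, D, A, F, so processing vertices in that order labels each vertex after all of its successors.
H: no outgoing edge → L
C: can move to H, which is L ⇒ W
B: can move to H, which is L ⇒ W
E: can move to H, which is L ⇒ W
G: moves to E(W), C(W); every one is W ⇒ L
D: can move to H, which is L ⇒ W
A: can move to H, which is L ⇒ W
F: the only move is to D(W), a W ⇒ L
Reading off the rows marked L gives the requested list; there are 3 such vertices.

F, G, H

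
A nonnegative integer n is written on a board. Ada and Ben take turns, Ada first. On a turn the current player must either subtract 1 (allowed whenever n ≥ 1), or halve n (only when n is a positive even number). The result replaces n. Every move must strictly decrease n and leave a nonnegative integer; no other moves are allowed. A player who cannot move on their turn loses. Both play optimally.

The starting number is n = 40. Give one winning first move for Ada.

Build the W/L table. Terminal = L. A non-terminal position is W if it has a move to some L; otherwise it is L.
n=0: no move → L
n=1: reaches L-position 0 → W
n=2: only reaches 1(W), which is W → L
n=3: reaches L-position 2 → W
n=4: reaches L-position 2 → W
n=5: only reaches 4(W), which is W → L
n=6: reaches L-position 5 → W
n=7: only reaches 6(W), which is W → L
n=8: reaches L-position 7 → W
n=9: only reaches 8(W), which is W → L
n=10: reaches L-position 5 → W
n=11: only reaches 10(W), which is W → L
n=12: reaches L-position 11 → W
n=13: only reaches 12(W), which is W → L
n=14: reaches L-position 7 → W
n=15: only reaches 14(W), which is W → L
n=16: reaches L-position 15 → W
n=17: only reaches 16(W), which is W → L
n=18: reaches L-position 9 → W
n=19: only reaches 18(W), which is W → L
n=20: reaches L-position 19 → W
n=21: only reaches 20(W), which is W → L
n=22: reaches L-position 11 → W
n=23: only reaches 22(W), which is W → L
n=24: reaches L-position 23 → W
n=25: only reaches 24(W), which is W → L
n=26: reaches L-position 13 → W
n=27: only reaches 26(W), which is W → L
n=28: reaches L-position 27 → W
n=29: only reaches 28(W), which is W → L
n=30: reaches L-position 15 → W
n=31: only reaches 30(W), which is W → L
n=32: reaches L-position 31 → W
n=33: only reaches 32(W), which is W → L
n=34: reaches L-position 17 → W
n=35: only reaches 34(W), which is W → L
n=36: reaches L-position 35 → W
n=37: only reaches 36(W), which is W → L
n=38: reaches L-position 19 → W
n=39: only reaches 38(W), which is W → L
n=40: reaches L-position 39 → W
From 40, the L positions reachable in one move are: 39.

Move to 39.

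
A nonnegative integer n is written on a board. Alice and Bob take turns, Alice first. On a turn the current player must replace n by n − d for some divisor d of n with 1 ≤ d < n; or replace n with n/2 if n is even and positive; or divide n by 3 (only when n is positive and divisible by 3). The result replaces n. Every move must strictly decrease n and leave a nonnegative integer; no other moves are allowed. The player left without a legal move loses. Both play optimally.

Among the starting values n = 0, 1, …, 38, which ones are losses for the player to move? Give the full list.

0, 1, 4, 7, 9, 11, 13, 15, 17, 19, 23, 25, 28, 31, 36

Classify positions by backward induction: terminal positions (no move available) are L. From any other position, the mover wins iff some move reaches an L.
n=0: no move → L
n=1: no move → L
n=2: →1(L), so W
n=3: →1(L), so W
n=4: →2(W), 3(W) — all W, so L
n=5: →4(L), so W
n=6: →4(L), so W
n=7: →6(W) only, which is W, so L
n=8: →4(L), so W
n=9: →3(W), 6(W), 8(W) — all W, so L
n=10: →9(L), so W
n=11: →10(W) only, which is W, so L
n=12: →4(L), so W
n=13: →12(W) only, which is W, so L
n=14: →7(L), so W
n=15: →5(W), 10(W), 12(W), 14(W) — all W, so L
n=16: →15(L), so W
n=17: →16(W) only, which is W, so L
n=18: →9(L), so W
n=19: →18(W) only, which is W, so L
n=20: →15(L), so W
n=21: →7(L), so W
n=22: →11(L), so W
n=23: →22(W) only, which is W, so L
n=24: →23(L), so W
n=25: →20(W), 24(W) — all W, so L
n=26: →13(L), so W
n=27: →9(L), so W
n=28: →14(W), 21(W), 24(W), 26(W), 27(W) — all W, so L
n=29: →28(L), so W
n=30: →15(L), so W
n=31: →30(W) only, which is W, so L
n=32: →28(L), so W
n=33: →11(L), so W
n=34: →17(L), so W
n=35: →28(L), so W
n=36: →12(W), 18(W), 24(W), 27(W), 30(W), 32(W), 33(W), 34(W), 35(W) — all W, so L
n=37: →36(L), so W
n=38: →19(L), so W
Reading off the rows marked L gives the requested list; there are 15 such values of n.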